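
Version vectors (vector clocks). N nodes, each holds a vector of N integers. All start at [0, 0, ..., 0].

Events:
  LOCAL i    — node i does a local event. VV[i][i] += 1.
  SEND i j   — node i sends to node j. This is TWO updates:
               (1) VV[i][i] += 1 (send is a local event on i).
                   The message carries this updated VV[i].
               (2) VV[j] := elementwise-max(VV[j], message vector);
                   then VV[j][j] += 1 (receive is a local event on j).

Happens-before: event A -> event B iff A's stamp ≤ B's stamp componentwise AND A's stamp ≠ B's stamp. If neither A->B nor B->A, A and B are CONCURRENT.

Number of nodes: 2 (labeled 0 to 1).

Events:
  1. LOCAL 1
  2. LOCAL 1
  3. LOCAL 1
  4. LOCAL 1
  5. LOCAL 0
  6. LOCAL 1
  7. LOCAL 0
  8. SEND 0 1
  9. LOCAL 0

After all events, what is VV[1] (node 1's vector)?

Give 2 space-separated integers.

Initial: VV[0]=[0, 0]
Initial: VV[1]=[0, 0]
Event 1: LOCAL 1: VV[1][1]++ -> VV[1]=[0, 1]
Event 2: LOCAL 1: VV[1][1]++ -> VV[1]=[0, 2]
Event 3: LOCAL 1: VV[1][1]++ -> VV[1]=[0, 3]
Event 4: LOCAL 1: VV[1][1]++ -> VV[1]=[0, 4]
Event 5: LOCAL 0: VV[0][0]++ -> VV[0]=[1, 0]
Event 6: LOCAL 1: VV[1][1]++ -> VV[1]=[0, 5]
Event 7: LOCAL 0: VV[0][0]++ -> VV[0]=[2, 0]
Event 8: SEND 0->1: VV[0][0]++ -> VV[0]=[3, 0], msg_vec=[3, 0]; VV[1]=max(VV[1],msg_vec) then VV[1][1]++ -> VV[1]=[3, 6]
Event 9: LOCAL 0: VV[0][0]++ -> VV[0]=[4, 0]
Final vectors: VV[0]=[4, 0]; VV[1]=[3, 6]

Answer: 3 6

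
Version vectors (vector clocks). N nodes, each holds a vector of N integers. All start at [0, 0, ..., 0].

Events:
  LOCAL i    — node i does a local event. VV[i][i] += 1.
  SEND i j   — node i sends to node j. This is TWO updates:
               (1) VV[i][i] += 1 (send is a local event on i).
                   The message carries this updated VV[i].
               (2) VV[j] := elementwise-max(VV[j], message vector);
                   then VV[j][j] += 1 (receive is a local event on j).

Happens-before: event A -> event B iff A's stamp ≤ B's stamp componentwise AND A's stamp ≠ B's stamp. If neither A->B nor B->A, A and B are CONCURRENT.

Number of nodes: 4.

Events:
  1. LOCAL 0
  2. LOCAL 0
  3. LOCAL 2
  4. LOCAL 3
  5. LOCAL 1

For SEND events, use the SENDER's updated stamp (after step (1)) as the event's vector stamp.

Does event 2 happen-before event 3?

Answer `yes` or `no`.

Answer: no

Derivation:
Initial: VV[0]=[0, 0, 0, 0]
Initial: VV[1]=[0, 0, 0, 0]
Initial: VV[2]=[0, 0, 0, 0]
Initial: VV[3]=[0, 0, 0, 0]
Event 1: LOCAL 0: VV[0][0]++ -> VV[0]=[1, 0, 0, 0]
Event 2: LOCAL 0: VV[0][0]++ -> VV[0]=[2, 0, 0, 0]
Event 3: LOCAL 2: VV[2][2]++ -> VV[2]=[0, 0, 1, 0]
Event 4: LOCAL 3: VV[3][3]++ -> VV[3]=[0, 0, 0, 1]
Event 5: LOCAL 1: VV[1][1]++ -> VV[1]=[0, 1, 0, 0]
Event 2 stamp: [2, 0, 0, 0]
Event 3 stamp: [0, 0, 1, 0]
[2, 0, 0, 0] <= [0, 0, 1, 0]? False. Equal? False. Happens-before: False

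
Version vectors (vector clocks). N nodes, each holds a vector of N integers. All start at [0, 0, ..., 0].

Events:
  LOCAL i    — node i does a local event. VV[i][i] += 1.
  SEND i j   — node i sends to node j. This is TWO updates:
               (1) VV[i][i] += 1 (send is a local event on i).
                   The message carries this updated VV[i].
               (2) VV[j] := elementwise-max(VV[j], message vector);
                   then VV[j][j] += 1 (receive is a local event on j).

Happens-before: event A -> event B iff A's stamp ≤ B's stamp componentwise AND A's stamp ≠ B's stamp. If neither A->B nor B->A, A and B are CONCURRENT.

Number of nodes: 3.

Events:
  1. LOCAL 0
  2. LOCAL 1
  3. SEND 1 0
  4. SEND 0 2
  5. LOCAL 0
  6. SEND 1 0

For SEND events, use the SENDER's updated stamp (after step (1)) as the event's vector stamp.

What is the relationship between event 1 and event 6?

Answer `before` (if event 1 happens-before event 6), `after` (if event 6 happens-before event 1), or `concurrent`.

Answer: concurrent

Derivation:
Initial: VV[0]=[0, 0, 0]
Initial: VV[1]=[0, 0, 0]
Initial: VV[2]=[0, 0, 0]
Event 1: LOCAL 0: VV[0][0]++ -> VV[0]=[1, 0, 0]
Event 2: LOCAL 1: VV[1][1]++ -> VV[1]=[0, 1, 0]
Event 3: SEND 1->0: VV[1][1]++ -> VV[1]=[0, 2, 0], msg_vec=[0, 2, 0]; VV[0]=max(VV[0],msg_vec) then VV[0][0]++ -> VV[0]=[2, 2, 0]
Event 4: SEND 0->2: VV[0][0]++ -> VV[0]=[3, 2, 0], msg_vec=[3, 2, 0]; VV[2]=max(VV[2],msg_vec) then VV[2][2]++ -> VV[2]=[3, 2, 1]
Event 5: LOCAL 0: VV[0][0]++ -> VV[0]=[4, 2, 0]
Event 6: SEND 1->0: VV[1][1]++ -> VV[1]=[0, 3, 0], msg_vec=[0, 3, 0]; VV[0]=max(VV[0],msg_vec) then VV[0][0]++ -> VV[0]=[5, 3, 0]
Event 1 stamp: [1, 0, 0]
Event 6 stamp: [0, 3, 0]
[1, 0, 0] <= [0, 3, 0]? False
[0, 3, 0] <= [1, 0, 0]? False
Relation: concurrent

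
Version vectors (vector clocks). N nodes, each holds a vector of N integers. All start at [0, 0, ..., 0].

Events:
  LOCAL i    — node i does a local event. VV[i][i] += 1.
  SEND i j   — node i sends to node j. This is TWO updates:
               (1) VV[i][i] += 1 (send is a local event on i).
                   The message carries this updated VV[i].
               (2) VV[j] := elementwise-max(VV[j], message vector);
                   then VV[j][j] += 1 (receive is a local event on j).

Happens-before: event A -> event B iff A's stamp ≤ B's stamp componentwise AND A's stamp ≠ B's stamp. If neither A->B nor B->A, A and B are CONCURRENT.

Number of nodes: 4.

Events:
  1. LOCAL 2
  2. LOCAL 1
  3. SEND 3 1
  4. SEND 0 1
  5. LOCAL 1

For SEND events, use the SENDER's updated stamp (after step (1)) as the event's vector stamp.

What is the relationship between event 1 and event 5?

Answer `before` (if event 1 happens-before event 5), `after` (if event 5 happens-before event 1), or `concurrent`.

Answer: concurrent

Derivation:
Initial: VV[0]=[0, 0, 0, 0]
Initial: VV[1]=[0, 0, 0, 0]
Initial: VV[2]=[0, 0, 0, 0]
Initial: VV[3]=[0, 0, 0, 0]
Event 1: LOCAL 2: VV[2][2]++ -> VV[2]=[0, 0, 1, 0]
Event 2: LOCAL 1: VV[1][1]++ -> VV[1]=[0, 1, 0, 0]
Event 3: SEND 3->1: VV[3][3]++ -> VV[3]=[0, 0, 0, 1], msg_vec=[0, 0, 0, 1]; VV[1]=max(VV[1],msg_vec) then VV[1][1]++ -> VV[1]=[0, 2, 0, 1]
Event 4: SEND 0->1: VV[0][0]++ -> VV[0]=[1, 0, 0, 0], msg_vec=[1, 0, 0, 0]; VV[1]=max(VV[1],msg_vec) then VV[1][1]++ -> VV[1]=[1, 3, 0, 1]
Event 5: LOCAL 1: VV[1][1]++ -> VV[1]=[1, 4, 0, 1]
Event 1 stamp: [0, 0, 1, 0]
Event 5 stamp: [1, 4, 0, 1]
[0, 0, 1, 0] <= [1, 4, 0, 1]? False
[1, 4, 0, 1] <= [0, 0, 1, 0]? False
Relation: concurrent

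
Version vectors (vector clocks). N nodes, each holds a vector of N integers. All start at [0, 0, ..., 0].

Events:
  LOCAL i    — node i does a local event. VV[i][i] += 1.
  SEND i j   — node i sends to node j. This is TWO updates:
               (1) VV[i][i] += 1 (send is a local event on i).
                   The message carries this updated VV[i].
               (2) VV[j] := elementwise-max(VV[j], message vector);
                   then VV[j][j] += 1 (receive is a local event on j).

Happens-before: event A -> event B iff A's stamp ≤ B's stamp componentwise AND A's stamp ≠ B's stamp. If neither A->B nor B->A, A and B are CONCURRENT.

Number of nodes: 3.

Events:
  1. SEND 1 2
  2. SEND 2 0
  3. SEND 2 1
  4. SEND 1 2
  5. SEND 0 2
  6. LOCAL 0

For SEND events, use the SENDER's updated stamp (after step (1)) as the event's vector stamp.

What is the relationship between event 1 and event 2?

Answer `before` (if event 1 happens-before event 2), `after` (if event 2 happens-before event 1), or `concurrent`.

Initial: VV[0]=[0, 0, 0]
Initial: VV[1]=[0, 0, 0]
Initial: VV[2]=[0, 0, 0]
Event 1: SEND 1->2: VV[1][1]++ -> VV[1]=[0, 1, 0], msg_vec=[0, 1, 0]; VV[2]=max(VV[2],msg_vec) then VV[2][2]++ -> VV[2]=[0, 1, 1]
Event 2: SEND 2->0: VV[2][2]++ -> VV[2]=[0, 1, 2], msg_vec=[0, 1, 2]; VV[0]=max(VV[0],msg_vec) then VV[0][0]++ -> VV[0]=[1, 1, 2]
Event 3: SEND 2->1: VV[2][2]++ -> VV[2]=[0, 1, 3], msg_vec=[0, 1, 3]; VV[1]=max(VV[1],msg_vec) then VV[1][1]++ -> VV[1]=[0, 2, 3]
Event 4: SEND 1->2: VV[1][1]++ -> VV[1]=[0, 3, 3], msg_vec=[0, 3, 3]; VV[2]=max(VV[2],msg_vec) then VV[2][2]++ -> VV[2]=[0, 3, 4]
Event 5: SEND 0->2: VV[0][0]++ -> VV[0]=[2, 1, 2], msg_vec=[2, 1, 2]; VV[2]=max(VV[2],msg_vec) then VV[2][2]++ -> VV[2]=[2, 3, 5]
Event 6: LOCAL 0: VV[0][0]++ -> VV[0]=[3, 1, 2]
Event 1 stamp: [0, 1, 0]
Event 2 stamp: [0, 1, 2]
[0, 1, 0] <= [0, 1, 2]? True
[0, 1, 2] <= [0, 1, 0]? False
Relation: before

Answer: before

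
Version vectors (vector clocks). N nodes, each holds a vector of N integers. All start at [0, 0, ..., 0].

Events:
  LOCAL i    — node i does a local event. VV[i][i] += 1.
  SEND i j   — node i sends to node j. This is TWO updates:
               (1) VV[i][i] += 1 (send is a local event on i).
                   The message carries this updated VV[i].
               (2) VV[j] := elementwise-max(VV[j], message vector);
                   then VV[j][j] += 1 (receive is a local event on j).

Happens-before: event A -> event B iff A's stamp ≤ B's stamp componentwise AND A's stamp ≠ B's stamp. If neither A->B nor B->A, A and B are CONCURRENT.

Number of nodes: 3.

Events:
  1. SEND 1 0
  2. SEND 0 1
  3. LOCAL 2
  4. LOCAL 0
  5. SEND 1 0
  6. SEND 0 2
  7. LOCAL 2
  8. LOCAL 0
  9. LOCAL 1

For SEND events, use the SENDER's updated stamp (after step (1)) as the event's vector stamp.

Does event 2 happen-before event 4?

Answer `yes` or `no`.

Initial: VV[0]=[0, 0, 0]
Initial: VV[1]=[0, 0, 0]
Initial: VV[2]=[0, 0, 0]
Event 1: SEND 1->0: VV[1][1]++ -> VV[1]=[0, 1, 0], msg_vec=[0, 1, 0]; VV[0]=max(VV[0],msg_vec) then VV[0][0]++ -> VV[0]=[1, 1, 0]
Event 2: SEND 0->1: VV[0][0]++ -> VV[0]=[2, 1, 0], msg_vec=[2, 1, 0]; VV[1]=max(VV[1],msg_vec) then VV[1][1]++ -> VV[1]=[2, 2, 0]
Event 3: LOCAL 2: VV[2][2]++ -> VV[2]=[0, 0, 1]
Event 4: LOCAL 0: VV[0][0]++ -> VV[0]=[3, 1, 0]
Event 5: SEND 1->0: VV[1][1]++ -> VV[1]=[2, 3, 0], msg_vec=[2, 3, 0]; VV[0]=max(VV[0],msg_vec) then VV[0][0]++ -> VV[0]=[4, 3, 0]
Event 6: SEND 0->2: VV[0][0]++ -> VV[0]=[5, 3, 0], msg_vec=[5, 3, 0]; VV[2]=max(VV[2],msg_vec) then VV[2][2]++ -> VV[2]=[5, 3, 2]
Event 7: LOCAL 2: VV[2][2]++ -> VV[2]=[5, 3, 3]
Event 8: LOCAL 0: VV[0][0]++ -> VV[0]=[6, 3, 0]
Event 9: LOCAL 1: VV[1][1]++ -> VV[1]=[2, 4, 0]
Event 2 stamp: [2, 1, 0]
Event 4 stamp: [3, 1, 0]
[2, 1, 0] <= [3, 1, 0]? True. Equal? False. Happens-before: True

Answer: yes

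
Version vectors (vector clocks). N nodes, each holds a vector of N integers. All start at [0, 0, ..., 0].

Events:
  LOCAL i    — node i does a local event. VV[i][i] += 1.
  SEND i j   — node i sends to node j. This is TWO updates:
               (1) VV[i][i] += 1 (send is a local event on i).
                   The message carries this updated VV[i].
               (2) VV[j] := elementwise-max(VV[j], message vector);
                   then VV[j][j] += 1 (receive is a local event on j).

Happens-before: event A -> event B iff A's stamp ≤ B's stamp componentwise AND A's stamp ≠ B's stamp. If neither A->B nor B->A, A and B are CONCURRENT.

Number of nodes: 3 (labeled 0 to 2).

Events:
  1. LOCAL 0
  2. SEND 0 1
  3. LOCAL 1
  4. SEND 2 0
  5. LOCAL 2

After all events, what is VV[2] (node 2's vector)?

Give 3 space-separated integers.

Answer: 0 0 2

Derivation:
Initial: VV[0]=[0, 0, 0]
Initial: VV[1]=[0, 0, 0]
Initial: VV[2]=[0, 0, 0]
Event 1: LOCAL 0: VV[0][0]++ -> VV[0]=[1, 0, 0]
Event 2: SEND 0->1: VV[0][0]++ -> VV[0]=[2, 0, 0], msg_vec=[2, 0, 0]; VV[1]=max(VV[1],msg_vec) then VV[1][1]++ -> VV[1]=[2, 1, 0]
Event 3: LOCAL 1: VV[1][1]++ -> VV[1]=[2, 2, 0]
Event 4: SEND 2->0: VV[2][2]++ -> VV[2]=[0, 0, 1], msg_vec=[0, 0, 1]; VV[0]=max(VV[0],msg_vec) then VV[0][0]++ -> VV[0]=[3, 0, 1]
Event 5: LOCAL 2: VV[2][2]++ -> VV[2]=[0, 0, 2]
Final vectors: VV[0]=[3, 0, 1]; VV[1]=[2, 2, 0]; VV[2]=[0, 0, 2]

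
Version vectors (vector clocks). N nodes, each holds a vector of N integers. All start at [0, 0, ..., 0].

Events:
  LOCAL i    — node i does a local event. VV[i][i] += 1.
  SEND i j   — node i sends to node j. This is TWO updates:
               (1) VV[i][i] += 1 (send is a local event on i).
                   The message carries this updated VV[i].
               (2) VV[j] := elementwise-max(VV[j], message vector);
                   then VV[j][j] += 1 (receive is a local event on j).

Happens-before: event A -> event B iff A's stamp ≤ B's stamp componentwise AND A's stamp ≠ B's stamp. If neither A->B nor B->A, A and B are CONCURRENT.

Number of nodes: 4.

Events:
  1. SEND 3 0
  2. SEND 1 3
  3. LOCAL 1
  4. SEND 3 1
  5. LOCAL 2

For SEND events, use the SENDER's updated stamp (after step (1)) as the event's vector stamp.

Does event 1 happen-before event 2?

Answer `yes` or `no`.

Initial: VV[0]=[0, 0, 0, 0]
Initial: VV[1]=[0, 0, 0, 0]
Initial: VV[2]=[0, 0, 0, 0]
Initial: VV[3]=[0, 0, 0, 0]
Event 1: SEND 3->0: VV[3][3]++ -> VV[3]=[0, 0, 0, 1], msg_vec=[0, 0, 0, 1]; VV[0]=max(VV[0],msg_vec) then VV[0][0]++ -> VV[0]=[1, 0, 0, 1]
Event 2: SEND 1->3: VV[1][1]++ -> VV[1]=[0, 1, 0, 0], msg_vec=[0, 1, 0, 0]; VV[3]=max(VV[3],msg_vec) then VV[3][3]++ -> VV[3]=[0, 1, 0, 2]
Event 3: LOCAL 1: VV[1][1]++ -> VV[1]=[0, 2, 0, 0]
Event 4: SEND 3->1: VV[3][3]++ -> VV[3]=[0, 1, 0, 3], msg_vec=[0, 1, 0, 3]; VV[1]=max(VV[1],msg_vec) then VV[1][1]++ -> VV[1]=[0, 3, 0, 3]
Event 5: LOCAL 2: VV[2][2]++ -> VV[2]=[0, 0, 1, 0]
Event 1 stamp: [0, 0, 0, 1]
Event 2 stamp: [0, 1, 0, 0]
[0, 0, 0, 1] <= [0, 1, 0, 0]? False. Equal? False. Happens-before: False

Answer: no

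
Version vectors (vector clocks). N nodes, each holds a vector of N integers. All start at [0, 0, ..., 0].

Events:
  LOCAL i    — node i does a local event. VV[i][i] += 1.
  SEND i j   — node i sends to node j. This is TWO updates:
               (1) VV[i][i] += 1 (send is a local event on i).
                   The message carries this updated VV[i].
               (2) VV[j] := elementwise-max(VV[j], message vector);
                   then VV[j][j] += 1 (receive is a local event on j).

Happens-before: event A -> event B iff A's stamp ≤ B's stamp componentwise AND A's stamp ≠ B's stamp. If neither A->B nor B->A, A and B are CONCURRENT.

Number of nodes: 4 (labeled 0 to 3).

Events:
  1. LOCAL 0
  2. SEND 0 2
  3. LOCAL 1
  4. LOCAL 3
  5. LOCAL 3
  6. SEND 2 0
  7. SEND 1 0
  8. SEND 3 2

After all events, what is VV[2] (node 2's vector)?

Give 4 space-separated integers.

Initial: VV[0]=[0, 0, 0, 0]
Initial: VV[1]=[0, 0, 0, 0]
Initial: VV[2]=[0, 0, 0, 0]
Initial: VV[3]=[0, 0, 0, 0]
Event 1: LOCAL 0: VV[0][0]++ -> VV[0]=[1, 0, 0, 0]
Event 2: SEND 0->2: VV[0][0]++ -> VV[0]=[2, 0, 0, 0], msg_vec=[2, 0, 0, 0]; VV[2]=max(VV[2],msg_vec) then VV[2][2]++ -> VV[2]=[2, 0, 1, 0]
Event 3: LOCAL 1: VV[1][1]++ -> VV[1]=[0, 1, 0, 0]
Event 4: LOCAL 3: VV[3][3]++ -> VV[3]=[0, 0, 0, 1]
Event 5: LOCAL 3: VV[3][3]++ -> VV[3]=[0, 0, 0, 2]
Event 6: SEND 2->0: VV[2][2]++ -> VV[2]=[2, 0, 2, 0], msg_vec=[2, 0, 2, 0]; VV[0]=max(VV[0],msg_vec) then VV[0][0]++ -> VV[0]=[3, 0, 2, 0]
Event 7: SEND 1->0: VV[1][1]++ -> VV[1]=[0, 2, 0, 0], msg_vec=[0, 2, 0, 0]; VV[0]=max(VV[0],msg_vec) then VV[0][0]++ -> VV[0]=[4, 2, 2, 0]
Event 8: SEND 3->2: VV[3][3]++ -> VV[3]=[0, 0, 0, 3], msg_vec=[0, 0, 0, 3]; VV[2]=max(VV[2],msg_vec) then VV[2][2]++ -> VV[2]=[2, 0, 3, 3]
Final vectors: VV[0]=[4, 2, 2, 0]; VV[1]=[0, 2, 0, 0]; VV[2]=[2, 0, 3, 3]; VV[3]=[0, 0, 0, 3]

Answer: 2 0 3 3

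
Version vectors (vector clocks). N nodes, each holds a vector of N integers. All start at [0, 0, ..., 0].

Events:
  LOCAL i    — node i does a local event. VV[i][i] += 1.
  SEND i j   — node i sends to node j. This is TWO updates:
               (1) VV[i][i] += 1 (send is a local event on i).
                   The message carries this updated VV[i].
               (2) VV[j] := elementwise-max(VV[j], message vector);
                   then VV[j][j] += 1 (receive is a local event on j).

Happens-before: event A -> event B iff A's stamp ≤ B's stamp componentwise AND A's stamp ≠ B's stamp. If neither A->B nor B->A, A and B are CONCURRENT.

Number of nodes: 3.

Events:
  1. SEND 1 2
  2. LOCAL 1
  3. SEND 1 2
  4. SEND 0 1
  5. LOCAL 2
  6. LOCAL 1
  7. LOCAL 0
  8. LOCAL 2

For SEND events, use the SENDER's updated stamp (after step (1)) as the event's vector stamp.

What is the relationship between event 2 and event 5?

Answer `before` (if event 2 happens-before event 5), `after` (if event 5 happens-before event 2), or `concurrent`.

Answer: before

Derivation:
Initial: VV[0]=[0, 0, 0]
Initial: VV[1]=[0, 0, 0]
Initial: VV[2]=[0, 0, 0]
Event 1: SEND 1->2: VV[1][1]++ -> VV[1]=[0, 1, 0], msg_vec=[0, 1, 0]; VV[2]=max(VV[2],msg_vec) then VV[2][2]++ -> VV[2]=[0, 1, 1]
Event 2: LOCAL 1: VV[1][1]++ -> VV[1]=[0, 2, 0]
Event 3: SEND 1->2: VV[1][1]++ -> VV[1]=[0, 3, 0], msg_vec=[0, 3, 0]; VV[2]=max(VV[2],msg_vec) then VV[2][2]++ -> VV[2]=[0, 3, 2]
Event 4: SEND 0->1: VV[0][0]++ -> VV[0]=[1, 0, 0], msg_vec=[1, 0, 0]; VV[1]=max(VV[1],msg_vec) then VV[1][1]++ -> VV[1]=[1, 4, 0]
Event 5: LOCAL 2: VV[2][2]++ -> VV[2]=[0, 3, 3]
Event 6: LOCAL 1: VV[1][1]++ -> VV[1]=[1, 5, 0]
Event 7: LOCAL 0: VV[0][0]++ -> VV[0]=[2, 0, 0]
Event 8: LOCAL 2: VV[2][2]++ -> VV[2]=[0, 3, 4]
Event 2 stamp: [0, 2, 0]
Event 5 stamp: [0, 3, 3]
[0, 2, 0] <= [0, 3, 3]? True
[0, 3, 3] <= [0, 2, 0]? False
Relation: before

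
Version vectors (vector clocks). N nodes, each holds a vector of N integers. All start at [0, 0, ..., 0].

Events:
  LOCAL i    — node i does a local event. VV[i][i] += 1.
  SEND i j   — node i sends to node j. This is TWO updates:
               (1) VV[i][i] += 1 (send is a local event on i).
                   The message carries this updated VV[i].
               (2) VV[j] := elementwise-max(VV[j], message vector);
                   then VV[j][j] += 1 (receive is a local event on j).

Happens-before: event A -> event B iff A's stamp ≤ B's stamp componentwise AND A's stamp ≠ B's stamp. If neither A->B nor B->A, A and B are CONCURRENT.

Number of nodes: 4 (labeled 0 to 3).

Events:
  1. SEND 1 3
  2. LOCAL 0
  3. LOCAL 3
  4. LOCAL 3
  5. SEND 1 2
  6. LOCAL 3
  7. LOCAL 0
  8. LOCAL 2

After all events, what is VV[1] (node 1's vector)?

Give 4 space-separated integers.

Answer: 0 2 0 0

Derivation:
Initial: VV[0]=[0, 0, 0, 0]
Initial: VV[1]=[0, 0, 0, 0]
Initial: VV[2]=[0, 0, 0, 0]
Initial: VV[3]=[0, 0, 0, 0]
Event 1: SEND 1->3: VV[1][1]++ -> VV[1]=[0, 1, 0, 0], msg_vec=[0, 1, 0, 0]; VV[3]=max(VV[3],msg_vec) then VV[3][3]++ -> VV[3]=[0, 1, 0, 1]
Event 2: LOCAL 0: VV[0][0]++ -> VV[0]=[1, 0, 0, 0]
Event 3: LOCAL 3: VV[3][3]++ -> VV[3]=[0, 1, 0, 2]
Event 4: LOCAL 3: VV[3][3]++ -> VV[3]=[0, 1, 0, 3]
Event 5: SEND 1->2: VV[1][1]++ -> VV[1]=[0, 2, 0, 0], msg_vec=[0, 2, 0, 0]; VV[2]=max(VV[2],msg_vec) then VV[2][2]++ -> VV[2]=[0, 2, 1, 0]
Event 6: LOCAL 3: VV[3][3]++ -> VV[3]=[0, 1, 0, 4]
Event 7: LOCAL 0: VV[0][0]++ -> VV[0]=[2, 0, 0, 0]
Event 8: LOCAL 2: VV[2][2]++ -> VV[2]=[0, 2, 2, 0]
Final vectors: VV[0]=[2, 0, 0, 0]; VV[1]=[0, 2, 0, 0]; VV[2]=[0, 2, 2, 0]; VV[3]=[0, 1, 0, 4]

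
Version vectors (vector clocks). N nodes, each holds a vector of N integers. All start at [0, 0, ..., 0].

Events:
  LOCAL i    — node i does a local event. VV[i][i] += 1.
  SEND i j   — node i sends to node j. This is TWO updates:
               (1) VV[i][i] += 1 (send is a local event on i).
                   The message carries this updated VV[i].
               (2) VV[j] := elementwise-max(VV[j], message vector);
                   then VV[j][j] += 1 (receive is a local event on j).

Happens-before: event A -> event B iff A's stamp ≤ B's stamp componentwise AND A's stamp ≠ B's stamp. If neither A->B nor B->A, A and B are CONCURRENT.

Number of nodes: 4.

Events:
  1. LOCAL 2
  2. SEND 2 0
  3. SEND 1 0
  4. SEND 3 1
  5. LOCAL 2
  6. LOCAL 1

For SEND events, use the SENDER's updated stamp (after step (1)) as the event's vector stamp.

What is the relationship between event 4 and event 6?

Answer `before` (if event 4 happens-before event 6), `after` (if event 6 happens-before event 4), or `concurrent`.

Answer: before

Derivation:
Initial: VV[0]=[0, 0, 0, 0]
Initial: VV[1]=[0, 0, 0, 0]
Initial: VV[2]=[0, 0, 0, 0]
Initial: VV[3]=[0, 0, 0, 0]
Event 1: LOCAL 2: VV[2][2]++ -> VV[2]=[0, 0, 1, 0]
Event 2: SEND 2->0: VV[2][2]++ -> VV[2]=[0, 0, 2, 0], msg_vec=[0, 0, 2, 0]; VV[0]=max(VV[0],msg_vec) then VV[0][0]++ -> VV[0]=[1, 0, 2, 0]
Event 3: SEND 1->0: VV[1][1]++ -> VV[1]=[0, 1, 0, 0], msg_vec=[0, 1, 0, 0]; VV[0]=max(VV[0],msg_vec) then VV[0][0]++ -> VV[0]=[2, 1, 2, 0]
Event 4: SEND 3->1: VV[3][3]++ -> VV[3]=[0, 0, 0, 1], msg_vec=[0, 0, 0, 1]; VV[1]=max(VV[1],msg_vec) then VV[1][1]++ -> VV[1]=[0, 2, 0, 1]
Event 5: LOCAL 2: VV[2][2]++ -> VV[2]=[0, 0, 3, 0]
Event 6: LOCAL 1: VV[1][1]++ -> VV[1]=[0, 3, 0, 1]
Event 4 stamp: [0, 0, 0, 1]
Event 6 stamp: [0, 3, 0, 1]
[0, 0, 0, 1] <= [0, 3, 0, 1]? True
[0, 3, 0, 1] <= [0, 0, 0, 1]? False
Relation: before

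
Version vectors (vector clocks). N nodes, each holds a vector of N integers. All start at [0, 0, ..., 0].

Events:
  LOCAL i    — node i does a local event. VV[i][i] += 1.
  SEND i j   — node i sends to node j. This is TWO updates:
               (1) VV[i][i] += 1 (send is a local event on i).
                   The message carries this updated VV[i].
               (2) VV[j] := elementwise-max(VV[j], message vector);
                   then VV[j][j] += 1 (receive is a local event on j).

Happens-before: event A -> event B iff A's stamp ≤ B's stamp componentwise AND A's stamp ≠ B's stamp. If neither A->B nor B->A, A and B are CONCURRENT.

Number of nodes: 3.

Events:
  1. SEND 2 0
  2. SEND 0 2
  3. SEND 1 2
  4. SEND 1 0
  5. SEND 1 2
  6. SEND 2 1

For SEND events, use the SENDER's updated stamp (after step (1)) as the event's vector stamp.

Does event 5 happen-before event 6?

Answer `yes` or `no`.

Answer: yes

Derivation:
Initial: VV[0]=[0, 0, 0]
Initial: VV[1]=[0, 0, 0]
Initial: VV[2]=[0, 0, 0]
Event 1: SEND 2->0: VV[2][2]++ -> VV[2]=[0, 0, 1], msg_vec=[0, 0, 1]; VV[0]=max(VV[0],msg_vec) then VV[0][0]++ -> VV[0]=[1, 0, 1]
Event 2: SEND 0->2: VV[0][0]++ -> VV[0]=[2, 0, 1], msg_vec=[2, 0, 1]; VV[2]=max(VV[2],msg_vec) then VV[2][2]++ -> VV[2]=[2, 0, 2]
Event 3: SEND 1->2: VV[1][1]++ -> VV[1]=[0, 1, 0], msg_vec=[0, 1, 0]; VV[2]=max(VV[2],msg_vec) then VV[2][2]++ -> VV[2]=[2, 1, 3]
Event 4: SEND 1->0: VV[1][1]++ -> VV[1]=[0, 2, 0], msg_vec=[0, 2, 0]; VV[0]=max(VV[0],msg_vec) then VV[0][0]++ -> VV[0]=[3, 2, 1]
Event 5: SEND 1->2: VV[1][1]++ -> VV[1]=[0, 3, 0], msg_vec=[0, 3, 0]; VV[2]=max(VV[2],msg_vec) then VV[2][2]++ -> VV[2]=[2, 3, 4]
Event 6: SEND 2->1: VV[2][2]++ -> VV[2]=[2, 3, 5], msg_vec=[2, 3, 5]; VV[1]=max(VV[1],msg_vec) then VV[1][1]++ -> VV[1]=[2, 4, 5]
Event 5 stamp: [0, 3, 0]
Event 6 stamp: [2, 3, 5]
[0, 3, 0] <= [2, 3, 5]? True. Equal? False. Happens-before: True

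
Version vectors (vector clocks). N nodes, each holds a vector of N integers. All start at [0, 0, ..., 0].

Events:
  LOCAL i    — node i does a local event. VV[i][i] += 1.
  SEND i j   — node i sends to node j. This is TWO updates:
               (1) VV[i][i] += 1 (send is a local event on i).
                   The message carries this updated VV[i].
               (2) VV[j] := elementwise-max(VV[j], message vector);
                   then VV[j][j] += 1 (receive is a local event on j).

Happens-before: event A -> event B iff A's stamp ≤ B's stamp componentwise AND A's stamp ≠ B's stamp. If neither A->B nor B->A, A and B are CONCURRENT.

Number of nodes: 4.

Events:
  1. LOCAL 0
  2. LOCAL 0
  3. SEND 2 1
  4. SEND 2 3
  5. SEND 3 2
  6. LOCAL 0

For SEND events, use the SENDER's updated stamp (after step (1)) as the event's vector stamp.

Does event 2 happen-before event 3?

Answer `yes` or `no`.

Answer: no

Derivation:
Initial: VV[0]=[0, 0, 0, 0]
Initial: VV[1]=[0, 0, 0, 0]
Initial: VV[2]=[0, 0, 0, 0]
Initial: VV[3]=[0, 0, 0, 0]
Event 1: LOCAL 0: VV[0][0]++ -> VV[0]=[1, 0, 0, 0]
Event 2: LOCAL 0: VV[0][0]++ -> VV[0]=[2, 0, 0, 0]
Event 3: SEND 2->1: VV[2][2]++ -> VV[2]=[0, 0, 1, 0], msg_vec=[0, 0, 1, 0]; VV[1]=max(VV[1],msg_vec) then VV[1][1]++ -> VV[1]=[0, 1, 1, 0]
Event 4: SEND 2->3: VV[2][2]++ -> VV[2]=[0, 0, 2, 0], msg_vec=[0, 0, 2, 0]; VV[3]=max(VV[3],msg_vec) then VV[3][3]++ -> VV[3]=[0, 0, 2, 1]
Event 5: SEND 3->2: VV[3][3]++ -> VV[3]=[0, 0, 2, 2], msg_vec=[0, 0, 2, 2]; VV[2]=max(VV[2],msg_vec) then VV[2][2]++ -> VV[2]=[0, 0, 3, 2]
Event 6: LOCAL 0: VV[0][0]++ -> VV[0]=[3, 0, 0, 0]
Event 2 stamp: [2, 0, 0, 0]
Event 3 stamp: [0, 0, 1, 0]
[2, 0, 0, 0] <= [0, 0, 1, 0]? False. Equal? False. Happens-before: False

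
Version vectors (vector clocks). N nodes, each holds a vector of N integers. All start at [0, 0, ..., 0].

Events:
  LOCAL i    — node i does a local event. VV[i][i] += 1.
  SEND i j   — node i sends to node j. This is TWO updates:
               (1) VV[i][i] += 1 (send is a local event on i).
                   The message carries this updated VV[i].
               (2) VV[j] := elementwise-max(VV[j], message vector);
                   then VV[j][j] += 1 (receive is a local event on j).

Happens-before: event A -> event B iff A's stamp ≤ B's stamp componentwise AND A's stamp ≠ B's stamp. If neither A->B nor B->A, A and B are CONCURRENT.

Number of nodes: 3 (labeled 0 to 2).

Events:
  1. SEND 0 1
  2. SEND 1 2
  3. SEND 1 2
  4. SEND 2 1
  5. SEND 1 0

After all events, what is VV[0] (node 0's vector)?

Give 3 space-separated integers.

Initial: VV[0]=[0, 0, 0]
Initial: VV[1]=[0, 0, 0]
Initial: VV[2]=[0, 0, 0]
Event 1: SEND 0->1: VV[0][0]++ -> VV[0]=[1, 0, 0], msg_vec=[1, 0, 0]; VV[1]=max(VV[1],msg_vec) then VV[1][1]++ -> VV[1]=[1, 1, 0]
Event 2: SEND 1->2: VV[1][1]++ -> VV[1]=[1, 2, 0], msg_vec=[1, 2, 0]; VV[2]=max(VV[2],msg_vec) then VV[2][2]++ -> VV[2]=[1, 2, 1]
Event 3: SEND 1->2: VV[1][1]++ -> VV[1]=[1, 3, 0], msg_vec=[1, 3, 0]; VV[2]=max(VV[2],msg_vec) then VV[2][2]++ -> VV[2]=[1, 3, 2]
Event 4: SEND 2->1: VV[2][2]++ -> VV[2]=[1, 3, 3], msg_vec=[1, 3, 3]; VV[1]=max(VV[1],msg_vec) then VV[1][1]++ -> VV[1]=[1, 4, 3]
Event 5: SEND 1->0: VV[1][1]++ -> VV[1]=[1, 5, 3], msg_vec=[1, 5, 3]; VV[0]=max(VV[0],msg_vec) then VV[0][0]++ -> VV[0]=[2, 5, 3]
Final vectors: VV[0]=[2, 5, 3]; VV[1]=[1, 5, 3]; VV[2]=[1, 3, 3]

Answer: 2 5 3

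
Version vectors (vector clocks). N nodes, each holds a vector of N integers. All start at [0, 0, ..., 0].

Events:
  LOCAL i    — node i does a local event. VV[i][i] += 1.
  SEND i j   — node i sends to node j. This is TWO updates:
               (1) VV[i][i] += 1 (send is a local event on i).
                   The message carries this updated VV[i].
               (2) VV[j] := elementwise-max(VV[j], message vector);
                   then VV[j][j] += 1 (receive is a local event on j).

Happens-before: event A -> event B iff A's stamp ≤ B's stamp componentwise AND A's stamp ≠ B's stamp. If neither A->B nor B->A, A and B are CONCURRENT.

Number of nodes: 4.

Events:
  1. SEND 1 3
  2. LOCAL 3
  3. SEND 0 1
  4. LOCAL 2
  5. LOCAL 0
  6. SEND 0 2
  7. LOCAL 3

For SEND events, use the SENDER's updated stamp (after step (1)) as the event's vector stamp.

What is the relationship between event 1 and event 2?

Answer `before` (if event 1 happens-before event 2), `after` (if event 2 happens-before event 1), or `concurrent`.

Answer: before

Derivation:
Initial: VV[0]=[0, 0, 0, 0]
Initial: VV[1]=[0, 0, 0, 0]
Initial: VV[2]=[0, 0, 0, 0]
Initial: VV[3]=[0, 0, 0, 0]
Event 1: SEND 1->3: VV[1][1]++ -> VV[1]=[0, 1, 0, 0], msg_vec=[0, 1, 0, 0]; VV[3]=max(VV[3],msg_vec) then VV[3][3]++ -> VV[3]=[0, 1, 0, 1]
Event 2: LOCAL 3: VV[3][3]++ -> VV[3]=[0, 1, 0, 2]
Event 3: SEND 0->1: VV[0][0]++ -> VV[0]=[1, 0, 0, 0], msg_vec=[1, 0, 0, 0]; VV[1]=max(VV[1],msg_vec) then VV[1][1]++ -> VV[1]=[1, 2, 0, 0]
Event 4: LOCAL 2: VV[2][2]++ -> VV[2]=[0, 0, 1, 0]
Event 5: LOCAL 0: VV[0][0]++ -> VV[0]=[2, 0, 0, 0]
Event 6: SEND 0->2: VV[0][0]++ -> VV[0]=[3, 0, 0, 0], msg_vec=[3, 0, 0, 0]; VV[2]=max(VV[2],msg_vec) then VV[2][2]++ -> VV[2]=[3, 0, 2, 0]
Event 7: LOCAL 3: VV[3][3]++ -> VV[3]=[0, 1, 0, 3]
Event 1 stamp: [0, 1, 0, 0]
Event 2 stamp: [0, 1, 0, 2]
[0, 1, 0, 0] <= [0, 1, 0, 2]? True
[0, 1, 0, 2] <= [0, 1, 0, 0]? False
Relation: before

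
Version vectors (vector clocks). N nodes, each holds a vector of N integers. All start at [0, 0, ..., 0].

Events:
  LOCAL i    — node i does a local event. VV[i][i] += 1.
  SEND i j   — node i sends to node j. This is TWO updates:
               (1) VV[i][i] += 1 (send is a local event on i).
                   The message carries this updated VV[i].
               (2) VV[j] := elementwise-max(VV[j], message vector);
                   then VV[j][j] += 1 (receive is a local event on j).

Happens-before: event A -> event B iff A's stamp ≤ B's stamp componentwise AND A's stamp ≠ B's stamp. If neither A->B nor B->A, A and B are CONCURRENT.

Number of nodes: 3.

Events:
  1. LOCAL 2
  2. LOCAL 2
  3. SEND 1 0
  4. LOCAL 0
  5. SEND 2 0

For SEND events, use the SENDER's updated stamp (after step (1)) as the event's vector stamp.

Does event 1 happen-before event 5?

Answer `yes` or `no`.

Answer: yes

Derivation:
Initial: VV[0]=[0, 0, 0]
Initial: VV[1]=[0, 0, 0]
Initial: VV[2]=[0, 0, 0]
Event 1: LOCAL 2: VV[2][2]++ -> VV[2]=[0, 0, 1]
Event 2: LOCAL 2: VV[2][2]++ -> VV[2]=[0, 0, 2]
Event 3: SEND 1->0: VV[1][1]++ -> VV[1]=[0, 1, 0], msg_vec=[0, 1, 0]; VV[0]=max(VV[0],msg_vec) then VV[0][0]++ -> VV[0]=[1, 1, 0]
Event 4: LOCAL 0: VV[0][0]++ -> VV[0]=[2, 1, 0]
Event 5: SEND 2->0: VV[2][2]++ -> VV[2]=[0, 0, 3], msg_vec=[0, 0, 3]; VV[0]=max(VV[0],msg_vec) then VV[0][0]++ -> VV[0]=[3, 1, 3]
Event 1 stamp: [0, 0, 1]
Event 5 stamp: [0, 0, 3]
[0, 0, 1] <= [0, 0, 3]? True. Equal? False. Happens-before: True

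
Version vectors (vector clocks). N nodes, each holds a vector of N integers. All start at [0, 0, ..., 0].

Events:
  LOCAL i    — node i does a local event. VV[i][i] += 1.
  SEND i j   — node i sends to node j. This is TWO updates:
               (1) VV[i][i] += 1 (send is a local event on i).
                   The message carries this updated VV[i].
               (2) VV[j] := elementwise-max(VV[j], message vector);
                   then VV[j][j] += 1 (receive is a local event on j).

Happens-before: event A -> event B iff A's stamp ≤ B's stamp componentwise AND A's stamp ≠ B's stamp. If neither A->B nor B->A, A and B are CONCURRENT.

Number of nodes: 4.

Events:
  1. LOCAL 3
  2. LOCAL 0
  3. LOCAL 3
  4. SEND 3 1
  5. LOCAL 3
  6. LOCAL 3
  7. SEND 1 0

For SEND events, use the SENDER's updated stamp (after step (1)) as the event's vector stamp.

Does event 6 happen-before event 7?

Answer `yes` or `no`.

Initial: VV[0]=[0, 0, 0, 0]
Initial: VV[1]=[0, 0, 0, 0]
Initial: VV[2]=[0, 0, 0, 0]
Initial: VV[3]=[0, 0, 0, 0]
Event 1: LOCAL 3: VV[3][3]++ -> VV[3]=[0, 0, 0, 1]
Event 2: LOCAL 0: VV[0][0]++ -> VV[0]=[1, 0, 0, 0]
Event 3: LOCAL 3: VV[3][3]++ -> VV[3]=[0, 0, 0, 2]
Event 4: SEND 3->1: VV[3][3]++ -> VV[3]=[0, 0, 0, 3], msg_vec=[0, 0, 0, 3]; VV[1]=max(VV[1],msg_vec) then VV[1][1]++ -> VV[1]=[0, 1, 0, 3]
Event 5: LOCAL 3: VV[3][3]++ -> VV[3]=[0, 0, 0, 4]
Event 6: LOCAL 3: VV[3][3]++ -> VV[3]=[0, 0, 0, 5]
Event 7: SEND 1->0: VV[1][1]++ -> VV[1]=[0, 2, 0, 3], msg_vec=[0, 2, 0, 3]; VV[0]=max(VV[0],msg_vec) then VV[0][0]++ -> VV[0]=[2, 2, 0, 3]
Event 6 stamp: [0, 0, 0, 5]
Event 7 stamp: [0, 2, 0, 3]
[0, 0, 0, 5] <= [0, 2, 0, 3]? False. Equal? False. Happens-before: False

Answer: no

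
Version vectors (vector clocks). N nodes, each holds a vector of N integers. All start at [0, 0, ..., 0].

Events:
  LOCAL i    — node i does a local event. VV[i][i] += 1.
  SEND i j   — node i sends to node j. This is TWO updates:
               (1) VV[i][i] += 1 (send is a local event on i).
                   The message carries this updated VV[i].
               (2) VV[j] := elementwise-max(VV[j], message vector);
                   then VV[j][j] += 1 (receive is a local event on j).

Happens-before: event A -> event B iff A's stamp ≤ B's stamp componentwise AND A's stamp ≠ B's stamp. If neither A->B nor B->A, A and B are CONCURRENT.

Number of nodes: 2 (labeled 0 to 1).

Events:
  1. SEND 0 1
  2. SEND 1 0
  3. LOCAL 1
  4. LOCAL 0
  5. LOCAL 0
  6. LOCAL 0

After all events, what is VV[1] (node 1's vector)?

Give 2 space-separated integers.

Initial: VV[0]=[0, 0]
Initial: VV[1]=[0, 0]
Event 1: SEND 0->1: VV[0][0]++ -> VV[0]=[1, 0], msg_vec=[1, 0]; VV[1]=max(VV[1],msg_vec) then VV[1][1]++ -> VV[1]=[1, 1]
Event 2: SEND 1->0: VV[1][1]++ -> VV[1]=[1, 2], msg_vec=[1, 2]; VV[0]=max(VV[0],msg_vec) then VV[0][0]++ -> VV[0]=[2, 2]
Event 3: LOCAL 1: VV[1][1]++ -> VV[1]=[1, 3]
Event 4: LOCAL 0: VV[0][0]++ -> VV[0]=[3, 2]
Event 5: LOCAL 0: VV[0][0]++ -> VV[0]=[4, 2]
Event 6: LOCAL 0: VV[0][0]++ -> VV[0]=[5, 2]
Final vectors: VV[0]=[5, 2]; VV[1]=[1, 3]

Answer: 1 3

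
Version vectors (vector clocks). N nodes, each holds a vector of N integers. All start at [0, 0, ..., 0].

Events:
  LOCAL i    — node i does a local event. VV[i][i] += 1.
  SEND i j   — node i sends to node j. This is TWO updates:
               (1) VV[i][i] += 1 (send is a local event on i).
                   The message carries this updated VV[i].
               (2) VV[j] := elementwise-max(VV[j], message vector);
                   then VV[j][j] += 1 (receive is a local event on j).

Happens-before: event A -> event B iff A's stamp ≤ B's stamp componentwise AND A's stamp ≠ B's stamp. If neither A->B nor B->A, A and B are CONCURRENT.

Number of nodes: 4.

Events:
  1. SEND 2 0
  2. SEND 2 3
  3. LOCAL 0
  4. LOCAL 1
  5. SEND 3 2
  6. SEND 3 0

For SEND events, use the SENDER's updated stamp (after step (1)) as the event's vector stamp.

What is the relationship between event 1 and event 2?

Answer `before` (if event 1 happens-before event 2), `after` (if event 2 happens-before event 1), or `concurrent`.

Initial: VV[0]=[0, 0, 0, 0]
Initial: VV[1]=[0, 0, 0, 0]
Initial: VV[2]=[0, 0, 0, 0]
Initial: VV[3]=[0, 0, 0, 0]
Event 1: SEND 2->0: VV[2][2]++ -> VV[2]=[0, 0, 1, 0], msg_vec=[0, 0, 1, 0]; VV[0]=max(VV[0],msg_vec) then VV[0][0]++ -> VV[0]=[1, 0, 1, 0]
Event 2: SEND 2->3: VV[2][2]++ -> VV[2]=[0, 0, 2, 0], msg_vec=[0, 0, 2, 0]; VV[3]=max(VV[3],msg_vec) then VV[3][3]++ -> VV[3]=[0, 0, 2, 1]
Event 3: LOCAL 0: VV[0][0]++ -> VV[0]=[2, 0, 1, 0]
Event 4: LOCAL 1: VV[1][1]++ -> VV[1]=[0, 1, 0, 0]
Event 5: SEND 3->2: VV[3][3]++ -> VV[3]=[0, 0, 2, 2], msg_vec=[0, 0, 2, 2]; VV[2]=max(VV[2],msg_vec) then VV[2][2]++ -> VV[2]=[0, 0, 3, 2]
Event 6: SEND 3->0: VV[3][3]++ -> VV[3]=[0, 0, 2, 3], msg_vec=[0, 0, 2, 3]; VV[0]=max(VV[0],msg_vec) then VV[0][0]++ -> VV[0]=[3, 0, 2, 3]
Event 1 stamp: [0, 0, 1, 0]
Event 2 stamp: [0, 0, 2, 0]
[0, 0, 1, 0] <= [0, 0, 2, 0]? True
[0, 0, 2, 0] <= [0, 0, 1, 0]? False
Relation: before

Answer: before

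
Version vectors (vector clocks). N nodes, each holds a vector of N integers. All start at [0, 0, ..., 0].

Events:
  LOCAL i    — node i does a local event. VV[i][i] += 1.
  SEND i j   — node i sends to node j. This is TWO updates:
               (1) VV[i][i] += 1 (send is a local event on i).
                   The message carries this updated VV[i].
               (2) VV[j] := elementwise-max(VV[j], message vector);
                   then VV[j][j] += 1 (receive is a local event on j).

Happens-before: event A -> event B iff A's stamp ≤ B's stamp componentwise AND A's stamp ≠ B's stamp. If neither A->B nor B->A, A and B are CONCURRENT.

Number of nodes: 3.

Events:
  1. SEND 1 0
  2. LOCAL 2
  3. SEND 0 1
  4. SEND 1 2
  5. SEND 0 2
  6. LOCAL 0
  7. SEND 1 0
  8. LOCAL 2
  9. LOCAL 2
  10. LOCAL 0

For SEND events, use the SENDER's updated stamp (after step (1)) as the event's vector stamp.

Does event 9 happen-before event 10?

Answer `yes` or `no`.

Initial: VV[0]=[0, 0, 0]
Initial: VV[1]=[0, 0, 0]
Initial: VV[2]=[0, 0, 0]
Event 1: SEND 1->0: VV[1][1]++ -> VV[1]=[0, 1, 0], msg_vec=[0, 1, 0]; VV[0]=max(VV[0],msg_vec) then VV[0][0]++ -> VV[0]=[1, 1, 0]
Event 2: LOCAL 2: VV[2][2]++ -> VV[2]=[0, 0, 1]
Event 3: SEND 0->1: VV[0][0]++ -> VV[0]=[2, 1, 0], msg_vec=[2, 1, 0]; VV[1]=max(VV[1],msg_vec) then VV[1][1]++ -> VV[1]=[2, 2, 0]
Event 4: SEND 1->2: VV[1][1]++ -> VV[1]=[2, 3, 0], msg_vec=[2, 3, 0]; VV[2]=max(VV[2],msg_vec) then VV[2][2]++ -> VV[2]=[2, 3, 2]
Event 5: SEND 0->2: VV[0][0]++ -> VV[0]=[3, 1, 0], msg_vec=[3, 1, 0]; VV[2]=max(VV[2],msg_vec) then VV[2][2]++ -> VV[2]=[3, 3, 3]
Event 6: LOCAL 0: VV[0][0]++ -> VV[0]=[4, 1, 0]
Event 7: SEND 1->0: VV[1][1]++ -> VV[1]=[2, 4, 0], msg_vec=[2, 4, 0]; VV[0]=max(VV[0],msg_vec) then VV[0][0]++ -> VV[0]=[5, 4, 0]
Event 8: LOCAL 2: VV[2][2]++ -> VV[2]=[3, 3, 4]
Event 9: LOCAL 2: VV[2][2]++ -> VV[2]=[3, 3, 5]
Event 10: LOCAL 0: VV[0][0]++ -> VV[0]=[6, 4, 0]
Event 9 stamp: [3, 3, 5]
Event 10 stamp: [6, 4, 0]
[3, 3, 5] <= [6, 4, 0]? False. Equal? False. Happens-before: False

Answer: no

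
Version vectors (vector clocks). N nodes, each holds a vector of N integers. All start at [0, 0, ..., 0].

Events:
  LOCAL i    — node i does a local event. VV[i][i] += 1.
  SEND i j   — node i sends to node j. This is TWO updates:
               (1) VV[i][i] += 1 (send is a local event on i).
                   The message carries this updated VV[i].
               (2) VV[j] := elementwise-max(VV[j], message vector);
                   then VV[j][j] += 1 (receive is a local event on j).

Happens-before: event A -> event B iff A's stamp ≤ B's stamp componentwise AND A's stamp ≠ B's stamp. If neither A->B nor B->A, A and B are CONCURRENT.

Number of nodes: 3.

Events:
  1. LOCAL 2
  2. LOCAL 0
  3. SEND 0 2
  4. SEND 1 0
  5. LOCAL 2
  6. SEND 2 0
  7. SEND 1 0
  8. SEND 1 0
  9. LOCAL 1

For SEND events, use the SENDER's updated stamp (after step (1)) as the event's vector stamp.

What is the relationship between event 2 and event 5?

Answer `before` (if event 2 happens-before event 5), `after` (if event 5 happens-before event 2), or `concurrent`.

Initial: VV[0]=[0, 0, 0]
Initial: VV[1]=[0, 0, 0]
Initial: VV[2]=[0, 0, 0]
Event 1: LOCAL 2: VV[2][2]++ -> VV[2]=[0, 0, 1]
Event 2: LOCAL 0: VV[0][0]++ -> VV[0]=[1, 0, 0]
Event 3: SEND 0->2: VV[0][0]++ -> VV[0]=[2, 0, 0], msg_vec=[2, 0, 0]; VV[2]=max(VV[2],msg_vec) then VV[2][2]++ -> VV[2]=[2, 0, 2]
Event 4: SEND 1->0: VV[1][1]++ -> VV[1]=[0, 1, 0], msg_vec=[0, 1, 0]; VV[0]=max(VV[0],msg_vec) then VV[0][0]++ -> VV[0]=[3, 1, 0]
Event 5: LOCAL 2: VV[2][2]++ -> VV[2]=[2, 0, 3]
Event 6: SEND 2->0: VV[2][2]++ -> VV[2]=[2, 0, 4], msg_vec=[2, 0, 4]; VV[0]=max(VV[0],msg_vec) then VV[0][0]++ -> VV[0]=[4, 1, 4]
Event 7: SEND 1->0: VV[1][1]++ -> VV[1]=[0, 2, 0], msg_vec=[0, 2, 0]; VV[0]=max(VV[0],msg_vec) then VV[0][0]++ -> VV[0]=[5, 2, 4]
Event 8: SEND 1->0: VV[1][1]++ -> VV[1]=[0, 3, 0], msg_vec=[0, 3, 0]; VV[0]=max(VV[0],msg_vec) then VV[0][0]++ -> VV[0]=[6, 3, 4]
Event 9: LOCAL 1: VV[1][1]++ -> VV[1]=[0, 4, 0]
Event 2 stamp: [1, 0, 0]
Event 5 stamp: [2, 0, 3]
[1, 0, 0] <= [2, 0, 3]? True
[2, 0, 3] <= [1, 0, 0]? False
Relation: before

Answer: before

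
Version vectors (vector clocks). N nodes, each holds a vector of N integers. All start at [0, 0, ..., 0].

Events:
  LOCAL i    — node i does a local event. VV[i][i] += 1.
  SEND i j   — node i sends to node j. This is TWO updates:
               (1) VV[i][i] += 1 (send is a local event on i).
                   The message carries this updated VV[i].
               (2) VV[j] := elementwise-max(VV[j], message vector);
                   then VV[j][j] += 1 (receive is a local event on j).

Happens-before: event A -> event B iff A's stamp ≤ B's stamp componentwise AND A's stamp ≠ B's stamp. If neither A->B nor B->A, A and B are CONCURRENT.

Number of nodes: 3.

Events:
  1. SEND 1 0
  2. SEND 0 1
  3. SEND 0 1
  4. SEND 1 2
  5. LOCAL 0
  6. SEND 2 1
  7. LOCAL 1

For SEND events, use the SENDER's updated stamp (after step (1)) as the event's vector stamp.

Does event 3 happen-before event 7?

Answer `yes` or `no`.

Answer: yes

Derivation:
Initial: VV[0]=[0, 0, 0]
Initial: VV[1]=[0, 0, 0]
Initial: VV[2]=[0, 0, 0]
Event 1: SEND 1->0: VV[1][1]++ -> VV[1]=[0, 1, 0], msg_vec=[0, 1, 0]; VV[0]=max(VV[0],msg_vec) then VV[0][0]++ -> VV[0]=[1, 1, 0]
Event 2: SEND 0->1: VV[0][0]++ -> VV[0]=[2, 1, 0], msg_vec=[2, 1, 0]; VV[1]=max(VV[1],msg_vec) then VV[1][1]++ -> VV[1]=[2, 2, 0]
Event 3: SEND 0->1: VV[0][0]++ -> VV[0]=[3, 1, 0], msg_vec=[3, 1, 0]; VV[1]=max(VV[1],msg_vec) then VV[1][1]++ -> VV[1]=[3, 3, 0]
Event 4: SEND 1->2: VV[1][1]++ -> VV[1]=[3, 4, 0], msg_vec=[3, 4, 0]; VV[2]=max(VV[2],msg_vec) then VV[2][2]++ -> VV[2]=[3, 4, 1]
Event 5: LOCAL 0: VV[0][0]++ -> VV[0]=[4, 1, 0]
Event 6: SEND 2->1: VV[2][2]++ -> VV[2]=[3, 4, 2], msg_vec=[3, 4, 2]; VV[1]=max(VV[1],msg_vec) then VV[1][1]++ -> VV[1]=[3, 5, 2]
Event 7: LOCAL 1: VV[1][1]++ -> VV[1]=[3, 6, 2]
Event 3 stamp: [3, 1, 0]
Event 7 stamp: [3, 6, 2]
[3, 1, 0] <= [3, 6, 2]? True. Equal? False. Happens-before: True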